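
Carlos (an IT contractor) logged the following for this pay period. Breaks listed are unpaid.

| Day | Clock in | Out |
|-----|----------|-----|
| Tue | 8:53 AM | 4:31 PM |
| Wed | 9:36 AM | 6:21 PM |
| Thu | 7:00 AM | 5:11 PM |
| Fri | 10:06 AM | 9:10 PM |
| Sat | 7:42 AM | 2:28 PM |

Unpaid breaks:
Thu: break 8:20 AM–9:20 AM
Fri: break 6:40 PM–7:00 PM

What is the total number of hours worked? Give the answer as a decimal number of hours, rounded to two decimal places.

43.07 hours

Tue: 8:53 AM–4:31 PM = 7 h 38 min
Wed: 9:36 AM–6:21 PM = 8 h 45 min
Thu: 7:00 AM–5:11 PM = 10 h 11 min; less 60 min break → 9 h 11 min
Fri: 10:06 AM–9:10 PM = 11 h 4 min; less 20 min break → 10 h 44 min
Sat: 7:42 AM–2:28 PM = 6 h 46 min
Total: 7 h 38 min + 8 h 45 min + 9 h 11 min + 10 h 44 min + 6 h 46 min = 43 h 4 min.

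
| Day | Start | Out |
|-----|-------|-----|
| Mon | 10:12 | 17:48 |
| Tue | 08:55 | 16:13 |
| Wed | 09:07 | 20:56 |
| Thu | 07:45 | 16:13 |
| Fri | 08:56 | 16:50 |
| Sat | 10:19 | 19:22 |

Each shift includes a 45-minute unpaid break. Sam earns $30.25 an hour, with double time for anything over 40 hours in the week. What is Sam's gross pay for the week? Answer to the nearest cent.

Mon: 10:12–17:48 = 7 h 36 min; less 45 min break → 6 h 51 min
Tue: 08:55–16:13 = 7 h 18 min; less 45 min break → 6 h 33 min
Wed: 09:07–20:56 = 11 h 49 min; less 45 min break → 11 h 4 min
Thu: 07:45–16:13 = 8 h 28 min; less 45 min break → 7 h 43 min
Fri: 08:56–16:50 = 7 h 54 min; less 45 min break → 7 h 9 min
Sat: 10:19–19:22 = 9 h 3 min; less 45 min break → 8 h 18 min
Total worked: 47 h 38 min = 2858 min.
Regular 40 h 0 min = 2400 min at $30.25/h; overtime 7 h 38 min = 458 min at $60.50/h.
Pay = (2400 × $30.25 + 458 × $60.50) ÷ 60 = $1671.82.

$1671.82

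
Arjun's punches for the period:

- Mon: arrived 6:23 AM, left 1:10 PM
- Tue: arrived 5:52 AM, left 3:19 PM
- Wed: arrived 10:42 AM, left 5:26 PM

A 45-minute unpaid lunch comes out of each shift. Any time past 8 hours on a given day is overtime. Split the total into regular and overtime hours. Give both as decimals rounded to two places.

Regular 20.02 hours, overtime 0.70 hours

Mon: 6:23 AM–1:10 PM = 6 h 47 min; less 45 min break → 6 h 2 min
Tue: 5:52 AM–3:19 PM = 9 h 27 min; less 45 min break → 8 h 42 min
Wed: 10:42 AM–5:26 PM = 6 h 44 min; less 45 min break → 5 h 59 min
Mon reg 6 h 2 min / OT 0 h 0 min; Tue reg 8 h 0 min / OT 0 h 42 min; Wed reg 5 h 59 min / OT 0 h 0 min.
Totals: regular 20 h 1 min, overtime 0 h 42 min.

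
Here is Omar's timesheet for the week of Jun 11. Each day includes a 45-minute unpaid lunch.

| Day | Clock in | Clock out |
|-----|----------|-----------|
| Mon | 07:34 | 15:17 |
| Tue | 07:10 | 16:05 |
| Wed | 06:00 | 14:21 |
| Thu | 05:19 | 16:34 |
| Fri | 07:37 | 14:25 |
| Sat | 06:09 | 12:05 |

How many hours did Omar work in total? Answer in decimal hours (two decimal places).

44.47 hours

Mon: 07:34–15:17 = 7 h 43 min; less 45 min break → 6 h 58 min
Tue: 07:10–16:05 = 8 h 55 min; less 45 min break → 8 h 10 min
Wed: 06:00–14:21 = 8 h 21 min; less 45 min break → 7 h 36 min
Thu: 05:19–16:34 = 11 h 15 min; less 45 min break → 10 h 30 min
Fri: 07:37–14:25 = 6 h 48 min; less 45 min break → 6 h 3 min
Sat: 06:09–12:05 = 5 h 56 min; less 45 min break → 5 h 11 min
Total: 6 h 58 min + 8 h 10 min + 7 h 36 min + 10 h 30 min + 6 h 3 min + 5 h 11 min = 44 h 28 min.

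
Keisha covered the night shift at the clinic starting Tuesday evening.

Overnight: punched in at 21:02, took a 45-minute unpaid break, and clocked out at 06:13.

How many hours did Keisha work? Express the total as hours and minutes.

8 h 26 min

Overnight: 21:02 → midnight = 2 h 58 min; midnight → 06:13 = 6 h 13 min; span 9 h 11 min; less 45 min break → 8 h 26 min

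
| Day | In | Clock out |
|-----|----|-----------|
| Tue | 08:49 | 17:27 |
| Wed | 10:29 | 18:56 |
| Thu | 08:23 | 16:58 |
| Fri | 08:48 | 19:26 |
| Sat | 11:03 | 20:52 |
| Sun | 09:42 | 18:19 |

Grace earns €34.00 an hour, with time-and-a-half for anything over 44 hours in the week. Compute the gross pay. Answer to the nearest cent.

Tue: 08:49–17:27 = 8 h 38 min
Wed: 10:29–18:56 = 8 h 27 min
Thu: 08:23–16:58 = 8 h 35 min
Fri: 08:48–19:26 = 10 h 38 min
Sat: 11:03–20:52 = 9 h 49 min
Sun: 09:42–18:19 = 8 h 37 min
Total worked: 54 h 44 min = 3284 min.
Regular 44 h 0 min = 2640 min at €34.00/h; overtime 10 h 44 min = 644 min at €51.00/h.
Pay = (2640 × €34.00 + 644 × €51.00) ÷ 60 = €2043.40.

€2043.40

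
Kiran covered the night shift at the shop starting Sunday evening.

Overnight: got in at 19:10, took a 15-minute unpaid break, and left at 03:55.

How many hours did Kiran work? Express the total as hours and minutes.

Overnight: 19:10 → midnight = 4 h 50 min; midnight → 03:55 = 3 h 55 min; span 8 h 45 min; less 15 min break → 8 h 30 min

8 h 30 min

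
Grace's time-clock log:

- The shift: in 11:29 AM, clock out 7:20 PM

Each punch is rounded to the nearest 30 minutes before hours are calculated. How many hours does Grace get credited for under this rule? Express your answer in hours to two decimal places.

The shift: in 11:29 AM→11:30 AM, out 7:20 PM→7:30 PM; 8 h 0 min

8.00 hours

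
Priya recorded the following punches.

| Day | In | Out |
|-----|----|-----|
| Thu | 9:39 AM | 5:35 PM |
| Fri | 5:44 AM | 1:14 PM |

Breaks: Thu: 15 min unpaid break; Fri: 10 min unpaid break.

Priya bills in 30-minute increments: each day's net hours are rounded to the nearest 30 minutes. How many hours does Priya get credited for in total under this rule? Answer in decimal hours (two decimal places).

15.00 hours

Thu: 9:39 AM–5:35 PM = 7 h 56 min − 15 min = 7 h 41 min → rounds to 7 h 30 min
Fri: 5:44 AM–1:14 PM = 7 h 30 min − 10 min = 7 h 20 min → rounds to 7 h 30 min
Total credited: 15 h 0 min.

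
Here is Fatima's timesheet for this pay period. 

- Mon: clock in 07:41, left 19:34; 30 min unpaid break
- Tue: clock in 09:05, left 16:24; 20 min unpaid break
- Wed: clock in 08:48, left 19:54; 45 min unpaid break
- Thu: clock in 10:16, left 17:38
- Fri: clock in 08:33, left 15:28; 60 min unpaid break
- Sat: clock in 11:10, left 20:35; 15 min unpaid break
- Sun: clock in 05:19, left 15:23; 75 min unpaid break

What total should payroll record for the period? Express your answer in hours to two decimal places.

59.98 hours

Mon: 07:41–19:34 = 11 h 53 min; less 30 min break → 11 h 23 min
Tue: 09:05–16:24 = 7 h 19 min; less 20 min break → 6 h 59 min
Wed: 08:48–19:54 = 11 h 6 min; less 45 min break → 10 h 21 min
Thu: 10:16–17:38 = 7 h 22 min
Fri: 08:33–15:28 = 6 h 55 min; less 60 min break → 5 h 55 min
Sat: 11:10–20:35 = 9 h 25 min; less 15 min break → 9 h 10 min
Sun: 05:19–15:23 = 10 h 4 min; less 75 min break → 8 h 49 min
Total: 11 h 23 min + 6 h 59 min + 10 h 21 min + 7 h 22 min + 5 h 55 min + 9 h 10 min + 8 h 49 min = 59 h 59 min.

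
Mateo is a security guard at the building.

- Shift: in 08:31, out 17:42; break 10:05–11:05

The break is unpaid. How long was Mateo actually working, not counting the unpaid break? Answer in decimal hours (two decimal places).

Shift: 08:31–17:42 = 9 h 11 min; less 60 min break → 8 h 11 min

8.18 hours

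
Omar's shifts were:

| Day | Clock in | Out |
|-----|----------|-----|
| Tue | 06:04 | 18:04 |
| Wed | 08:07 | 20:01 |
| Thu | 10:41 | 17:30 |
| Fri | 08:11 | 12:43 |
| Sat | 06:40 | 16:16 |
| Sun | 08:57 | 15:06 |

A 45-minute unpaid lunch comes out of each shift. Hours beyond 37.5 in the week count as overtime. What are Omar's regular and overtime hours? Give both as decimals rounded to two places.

Tue: 06:04–18:04 = 12 h 0 min; less 45 min break → 11 h 15 min
Wed: 08:07–20:01 = 11 h 54 min; less 45 min break → 11 h 9 min
Thu: 10:41–17:30 = 6 h 49 min; less 45 min break → 6 h 4 min
Fri: 08:11–12:43 = 4 h 32 min; less 45 min break → 3 h 47 min
Sat: 06:40–16:16 = 9 h 36 min; less 45 min break → 8 h 51 min
Sun: 08:57–15:06 = 6 h 9 min; less 45 min break → 5 h 24 min
Total worked: 46 h 30 min = 46.50 h.
Threshold 37.5 h → overtime 9 h 0 min, regular 37 h 30 min.

Regular 37.50 hours, overtime 9.00 hours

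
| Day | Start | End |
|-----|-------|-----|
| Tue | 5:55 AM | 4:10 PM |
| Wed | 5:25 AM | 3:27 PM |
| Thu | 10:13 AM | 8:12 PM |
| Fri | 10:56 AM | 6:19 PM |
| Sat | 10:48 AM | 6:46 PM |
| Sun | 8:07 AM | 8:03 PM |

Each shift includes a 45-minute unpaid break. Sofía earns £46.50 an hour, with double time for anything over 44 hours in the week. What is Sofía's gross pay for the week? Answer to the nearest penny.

£2887.65

Tue: 5:55 AM–4:10 PM = 10 h 15 min; less 45 min break → 9 h 30 min
Wed: 5:25 AM–3:27 PM = 10 h 2 min; less 45 min break → 9 h 17 min
Thu: 10:13 AM–8:12 PM = 9 h 59 min; less 45 min break → 9 h 14 min
Fri: 10:56 AM–6:19 PM = 7 h 23 min; less 45 min break → 6 h 38 min
Sat: 10:48 AM–6:46 PM = 7 h 58 min; less 45 min break → 7 h 13 min
Sun: 8:07 AM–8:03 PM = 11 h 56 min; less 45 min break → 11 h 11 min
Total worked: 53 h 3 min = 3183 min.
Regular 44 h 0 min = 2640 min at £46.50/h; overtime 9 h 3 min = 543 min at £93.00/h.
Pay = (2640 × £46.50 + 543 × £93.00) ÷ 60 = £2887.65.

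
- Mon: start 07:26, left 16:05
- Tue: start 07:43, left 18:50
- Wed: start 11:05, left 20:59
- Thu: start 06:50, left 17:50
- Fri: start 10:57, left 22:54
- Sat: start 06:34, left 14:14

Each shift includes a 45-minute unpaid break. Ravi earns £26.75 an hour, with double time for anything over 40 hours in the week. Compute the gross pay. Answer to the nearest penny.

£1914.41

Mon: 07:26–16:05 = 8 h 39 min; less 45 min break → 7 h 54 min
Tue: 07:43–18:50 = 11 h 7 min; less 45 min break → 10 h 22 min
Wed: 11:05–20:59 = 9 h 54 min; less 45 min break → 9 h 9 min
Thu: 06:50–17:50 = 11 h 0 min; less 45 min break → 10 h 15 min
Fri: 10:57–22:54 = 11 h 57 min; less 45 min break → 11 h 12 min
Sat: 06:34–14:14 = 7 h 40 min; less 45 min break → 6 h 55 min
Total worked: 55 h 47 min = 3347 min.
Regular 40 h 0 min = 2400 min at £26.75/h; overtime 15 h 47 min = 947 min at £53.50/h.
Pay = (2400 × £26.75 + 947 × £53.50) ÷ 60 = £1914.41.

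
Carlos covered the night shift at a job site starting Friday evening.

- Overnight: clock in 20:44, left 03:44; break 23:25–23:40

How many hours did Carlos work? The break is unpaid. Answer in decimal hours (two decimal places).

Overnight: 20:44 → midnight = 3 h 16 min; midnight → 03:44 = 3 h 44 min; span 7 h 0 min; less 15 min break → 6 h 45 min

6.75 hours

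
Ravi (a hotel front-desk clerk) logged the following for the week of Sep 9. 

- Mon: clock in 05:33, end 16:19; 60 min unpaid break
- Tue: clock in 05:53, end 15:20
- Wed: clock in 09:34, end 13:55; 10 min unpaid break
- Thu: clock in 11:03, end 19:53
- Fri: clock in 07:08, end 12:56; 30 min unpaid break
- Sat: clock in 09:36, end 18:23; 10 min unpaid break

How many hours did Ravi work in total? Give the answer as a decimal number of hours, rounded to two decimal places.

46.15 hours

Mon: 05:33–16:19 = 10 h 46 min; less 60 min break → 9 h 46 min
Tue: 05:53–15:20 = 9 h 27 min
Wed: 09:34–13:55 = 4 h 21 min; less 10 min break → 4 h 11 min
Thu: 11:03–19:53 = 8 h 50 min
Fri: 07:08–12:56 = 5 h 48 min; less 30 min break → 5 h 18 min
Sat: 09:36–18:23 = 8 h 47 min; less 10 min break → 8 h 37 min
Total: 9 h 46 min + 9 h 27 min + 4 h 11 min + 8 h 50 min + 5 h 18 min + 8 h 37 min = 46 h 9 min.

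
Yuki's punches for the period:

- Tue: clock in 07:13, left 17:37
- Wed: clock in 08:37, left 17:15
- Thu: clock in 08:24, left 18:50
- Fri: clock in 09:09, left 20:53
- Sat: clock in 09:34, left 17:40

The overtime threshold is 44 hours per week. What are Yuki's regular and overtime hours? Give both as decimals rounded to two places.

Tue: 07:13–17:37 = 10 h 24 min
Wed: 08:37–17:15 = 8 h 38 min
Thu: 08:24–18:50 = 10 h 26 min
Fri: 09:09–20:53 = 11 h 44 min
Sat: 09:34–17:40 = 8 h 6 min
Total worked: 49 h 18 min = 49.30 h.
Threshold 44 h → overtime 5 h 18 min, regular 44 h 0 min.

Regular 44.00 hours, overtime 5.30 hours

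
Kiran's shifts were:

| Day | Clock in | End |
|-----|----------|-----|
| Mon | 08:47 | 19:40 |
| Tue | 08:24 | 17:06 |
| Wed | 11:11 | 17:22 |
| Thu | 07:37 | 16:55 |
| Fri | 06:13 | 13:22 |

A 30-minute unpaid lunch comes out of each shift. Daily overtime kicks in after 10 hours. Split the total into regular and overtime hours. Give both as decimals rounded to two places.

Mon: 08:47–19:40 = 10 h 53 min; less 30 min break → 10 h 23 min
Tue: 08:24–17:06 = 8 h 42 min; less 30 min break → 8 h 12 min
Wed: 11:11–17:22 = 6 h 11 min; less 30 min break → 5 h 41 min
Thu: 07:37–16:55 = 9 h 18 min; less 30 min break → 8 h 48 min
Fri: 06:13–13:22 = 7 h 9 min; less 30 min break → 6 h 39 min
Mon reg 10 h 0 min / OT 0 h 23 min; Tue reg 8 h 12 min / OT 0 h 0 min; Wed reg 5 h 41 min / OT 0 h 0 min; Thu reg 8 h 48 min / OT 0 h 0 min; Fri reg 6 h 39 min / OT 0 h 0 min.
Totals: regular 39 h 20 min, overtime 0 h 23 min.

Regular 39.33 hours, overtime 0.38 hours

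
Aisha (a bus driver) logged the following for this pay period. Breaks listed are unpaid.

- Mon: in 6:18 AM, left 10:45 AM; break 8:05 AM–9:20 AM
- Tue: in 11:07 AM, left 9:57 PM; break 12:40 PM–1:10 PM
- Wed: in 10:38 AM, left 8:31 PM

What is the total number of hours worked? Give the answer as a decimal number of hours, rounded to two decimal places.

Mon: 6:18 AM–10:45 AM = 4 h 27 min; less 75 min break → 3 h 12 min
Tue: 11:07 AM–9:57 PM = 10 h 50 min; less 30 min break → 10 h 20 min
Wed: 10:38 AM–8:31 PM = 9 h 53 min
Total: 3 h 12 min + 10 h 20 min + 9 h 53 min = 23 h 25 min.

23.42 hours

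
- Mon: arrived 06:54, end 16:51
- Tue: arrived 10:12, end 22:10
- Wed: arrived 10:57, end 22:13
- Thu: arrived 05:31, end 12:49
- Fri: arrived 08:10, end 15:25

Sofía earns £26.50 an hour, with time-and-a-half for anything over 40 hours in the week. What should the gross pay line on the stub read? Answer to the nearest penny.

Mon: 06:54–16:51 = 9 h 57 min
Tue: 10:12–22:10 = 11 h 58 min
Wed: 10:57–22:13 = 11 h 16 min
Thu: 05:31–12:49 = 7 h 18 min
Fri: 08:10–15:25 = 7 h 15 min
Total worked: 47 h 44 min = 2864 min.
Regular 40 h 0 min = 2400 min at £26.50/h; overtime 7 h 44 min = 464 min at £39.75/h.
Pay = (2400 × £26.50 + 464 × £39.75) ÷ 60 = £1367.40.

£1367.40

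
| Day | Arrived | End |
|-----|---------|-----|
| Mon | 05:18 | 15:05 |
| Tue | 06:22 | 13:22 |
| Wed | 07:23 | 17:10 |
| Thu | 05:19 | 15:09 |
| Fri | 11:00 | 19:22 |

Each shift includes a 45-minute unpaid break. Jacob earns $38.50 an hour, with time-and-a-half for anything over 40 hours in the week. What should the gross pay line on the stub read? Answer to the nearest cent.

$1598.71

Mon: 05:18–15:05 = 9 h 47 min; less 45 min break → 9 h 2 min
Tue: 06:22–13:22 = 7 h 0 min; less 45 min break → 6 h 15 min
Wed: 07:23–17:10 = 9 h 47 min; less 45 min break → 9 h 2 min
Thu: 05:19–15:09 = 9 h 50 min; less 45 min break → 9 h 5 min
Fri: 11:00–19:22 = 8 h 22 min; less 45 min break → 7 h 37 min
Total worked: 41 h 1 min = 2461 min.
Regular 40 h 0 min = 2400 min at $38.50/h; overtime 1 h 1 min = 61 min at $57.75/h.
Pay = (2400 × $38.50 + 61 × $57.75) ÷ 60 = $1598.71.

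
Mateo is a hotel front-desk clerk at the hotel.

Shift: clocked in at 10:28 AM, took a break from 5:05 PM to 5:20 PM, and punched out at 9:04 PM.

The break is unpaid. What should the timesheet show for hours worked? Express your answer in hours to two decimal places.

Shift: 10:28 AM–9:04 PM = 10 h 36 min; less 15 min break → 10 h 21 min

10.35 hours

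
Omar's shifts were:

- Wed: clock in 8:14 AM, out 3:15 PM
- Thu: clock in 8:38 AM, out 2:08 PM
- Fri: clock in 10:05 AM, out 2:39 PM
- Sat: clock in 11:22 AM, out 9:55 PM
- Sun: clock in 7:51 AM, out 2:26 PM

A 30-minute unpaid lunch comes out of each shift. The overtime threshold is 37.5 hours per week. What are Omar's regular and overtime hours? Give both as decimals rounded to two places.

Regular 31.72 hours, overtime 0.00 hours

Wed: 8:14 AM–3:15 PM = 7 h 1 min; less 30 min break → 6 h 31 min
Thu: 8:38 AM–2:08 PM = 5 h 30 min; less 30 min break → 5 h 0 min
Fri: 10:05 AM–2:39 PM = 4 h 34 min; less 30 min break → 4 h 4 min
Sat: 11:22 AM–9:55 PM = 10 h 33 min; less 30 min break → 10 h 3 min
Sun: 7:51 AM–2:26 PM = 6 h 35 min; less 30 min break → 6 h 5 min
Total worked: 31 h 43 min = 31.72 h.
Threshold 37.5 h → overtime 0 h 0 min, regular 31 h 43 min.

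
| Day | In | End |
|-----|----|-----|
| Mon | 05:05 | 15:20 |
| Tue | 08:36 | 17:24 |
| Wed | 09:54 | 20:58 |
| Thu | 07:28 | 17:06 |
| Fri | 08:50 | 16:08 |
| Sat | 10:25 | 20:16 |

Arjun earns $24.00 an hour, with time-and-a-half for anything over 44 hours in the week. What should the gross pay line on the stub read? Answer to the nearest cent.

Mon: 05:05–15:20 = 10 h 15 min
Tue: 08:36–17:24 = 8 h 48 min
Wed: 09:54–20:58 = 11 h 4 min
Thu: 07:28–17:06 = 9 h 38 min
Fri: 08:50–16:08 = 7 h 18 min
Sat: 10:25–20:16 = 9 h 51 min
Total worked: 56 h 54 min = 3414 min.
Regular 44 h 0 min = 2640 min at $24.00/h; overtime 12 h 54 min = 774 min at $36.00/h.
Pay = (2640 × $24.00 + 774 × $36.00) ÷ 60 = $1520.40.

$1520.40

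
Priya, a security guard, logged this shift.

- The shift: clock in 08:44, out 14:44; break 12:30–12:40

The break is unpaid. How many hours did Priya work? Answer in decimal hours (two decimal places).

The shift: 08:44–14:44 = 6 h 0 min; less 10 min break → 5 h 50 min

5.83 hours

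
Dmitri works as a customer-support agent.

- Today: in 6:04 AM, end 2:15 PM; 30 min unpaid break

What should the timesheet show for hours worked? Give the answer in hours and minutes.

Today: 6:04 AM–2:15 PM = 8 h 11 min; less 30 min break → 7 h 41 min

7 h 41 min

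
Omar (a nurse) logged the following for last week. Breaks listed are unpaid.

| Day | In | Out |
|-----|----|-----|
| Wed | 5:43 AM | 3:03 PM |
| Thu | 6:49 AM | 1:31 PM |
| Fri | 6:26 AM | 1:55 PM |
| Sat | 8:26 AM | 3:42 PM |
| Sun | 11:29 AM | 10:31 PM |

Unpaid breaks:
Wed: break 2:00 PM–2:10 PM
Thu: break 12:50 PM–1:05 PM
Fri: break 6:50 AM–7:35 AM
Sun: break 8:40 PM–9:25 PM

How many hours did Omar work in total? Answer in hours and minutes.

Wed: 5:43 AM–3:03 PM = 9 h 20 min; less 10 min break → 9 h 10 min
Thu: 6:49 AM–1:31 PM = 6 h 42 min; less 15 min break → 6 h 27 min
Fri: 6:26 AM–1:55 PM = 7 h 29 min; less 45 min break → 6 h 44 min
Sat: 8:26 AM–3:42 PM = 7 h 16 min
Sun: 11:29 AM–10:31 PM = 11 h 2 min; less 45 min break → 10 h 17 min
Total: 9 h 10 min + 6 h 27 min + 6 h 44 min + 7 h 16 min + 10 h 17 min = 39 h 54 min.

39 h 54 min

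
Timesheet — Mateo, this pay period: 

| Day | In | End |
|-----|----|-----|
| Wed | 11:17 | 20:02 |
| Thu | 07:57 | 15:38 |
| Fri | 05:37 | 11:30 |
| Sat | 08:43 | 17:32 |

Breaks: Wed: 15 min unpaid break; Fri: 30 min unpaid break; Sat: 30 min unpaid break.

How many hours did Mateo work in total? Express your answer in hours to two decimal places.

29.88 hours

Wed: 11:17–20:02 = 8 h 45 min; less 15 min break → 8 h 30 min
Thu: 07:57–15:38 = 7 h 41 min
Fri: 05:37–11:30 = 5 h 53 min; less 30 min break → 5 h 23 min
Sat: 08:43–17:32 = 8 h 49 min; less 30 min break → 8 h 19 min
Total: 8 h 30 min + 7 h 41 min + 5 h 23 min + 8 h 19 min = 29 h 53 min.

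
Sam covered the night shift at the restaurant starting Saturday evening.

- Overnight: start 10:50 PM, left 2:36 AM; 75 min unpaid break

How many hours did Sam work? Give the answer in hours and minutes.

Overnight: 10:50 PM → midnight = 1 h 10 min; midnight → 2:36 AM = 2 h 36 min; span 3 h 46 min; less 75 min break → 2 h 31 min

2 h 31 min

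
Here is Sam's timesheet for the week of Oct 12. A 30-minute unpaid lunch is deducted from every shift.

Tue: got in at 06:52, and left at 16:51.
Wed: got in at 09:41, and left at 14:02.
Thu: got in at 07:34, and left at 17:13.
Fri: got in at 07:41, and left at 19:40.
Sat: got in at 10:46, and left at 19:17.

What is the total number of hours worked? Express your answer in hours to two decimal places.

Tue: 06:52–16:51 = 9 h 59 min; less 30 min break → 9 h 29 min
Wed: 09:41–14:02 = 4 h 21 min; less 30 min break → 3 h 51 min
Thu: 07:34–17:13 = 9 h 39 min; less 30 min break → 9 h 9 min
Fri: 07:41–19:40 = 11 h 59 min; less 30 min break → 11 h 29 min
Sat: 10:46–19:17 = 8 h 31 min; less 30 min break → 8 h 1 min
Total: 9 h 29 min + 3 h 51 min + 9 h 9 min + 11 h 29 min + 8 h 1 min = 41 h 59 min.

41.98 hours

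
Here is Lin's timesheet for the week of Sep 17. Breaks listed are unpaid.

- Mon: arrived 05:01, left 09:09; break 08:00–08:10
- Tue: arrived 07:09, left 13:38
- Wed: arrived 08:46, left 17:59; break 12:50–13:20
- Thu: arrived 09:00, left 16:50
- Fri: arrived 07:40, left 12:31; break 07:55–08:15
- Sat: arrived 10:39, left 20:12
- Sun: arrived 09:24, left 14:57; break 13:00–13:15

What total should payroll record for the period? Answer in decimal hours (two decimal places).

46.37 hours

Mon: 05:01–09:09 = 4 h 8 min; less 10 min break → 3 h 58 min
Tue: 07:09–13:38 = 6 h 29 min
Wed: 08:46–17:59 = 9 h 13 min; less 30 min break → 8 h 43 min
Thu: 09:00–16:50 = 7 h 50 min
Fri: 07:40–12:31 = 4 h 51 min; less 20 min break → 4 h 31 min
Sat: 10:39–20:12 = 9 h 33 min
Sun: 09:24–14:57 = 5 h 33 min; less 15 min break → 5 h 18 min
Total: 3 h 58 min + 6 h 29 min + 8 h 43 min + 7 h 50 min + 4 h 31 min + 9 h 33 min + 5 h 18 min = 46 h 22 min.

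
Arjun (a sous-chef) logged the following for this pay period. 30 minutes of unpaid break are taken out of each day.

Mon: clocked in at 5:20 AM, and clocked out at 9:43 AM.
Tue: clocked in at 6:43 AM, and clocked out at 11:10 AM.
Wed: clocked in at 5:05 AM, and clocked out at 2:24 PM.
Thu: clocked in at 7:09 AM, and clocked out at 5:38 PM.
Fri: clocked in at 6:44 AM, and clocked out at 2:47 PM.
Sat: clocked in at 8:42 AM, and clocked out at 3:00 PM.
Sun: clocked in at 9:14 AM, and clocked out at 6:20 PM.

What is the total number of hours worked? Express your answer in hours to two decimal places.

Mon: 5:20 AM–9:43 AM = 4 h 23 min; less 30 min break → 3 h 53 min
Tue: 6:43 AM–11:10 AM = 4 h 27 min; less 30 min break → 3 h 57 min
Wed: 5:05 AM–2:24 PM = 9 h 19 min; less 30 min break → 8 h 49 min
Thu: 7:09 AM–5:38 PM = 10 h 29 min; less 30 min break → 9 h 59 min
Fri: 6:44 AM–2:47 PM = 8 h 3 min; less 30 min break → 7 h 33 min
Sat: 8:42 AM–3:00 PM = 6 h 18 min; less 30 min break → 5 h 48 min
Sun: 9:14 AM–6:20 PM = 9 h 6 min; less 30 min break → 8 h 36 min
Total: 3 h 53 min + 3 h 57 min + 8 h 49 min + 9 h 59 min + 7 h 33 min + 5 h 48 min + 8 h 36 min = 48 h 35 min.

48.58 hours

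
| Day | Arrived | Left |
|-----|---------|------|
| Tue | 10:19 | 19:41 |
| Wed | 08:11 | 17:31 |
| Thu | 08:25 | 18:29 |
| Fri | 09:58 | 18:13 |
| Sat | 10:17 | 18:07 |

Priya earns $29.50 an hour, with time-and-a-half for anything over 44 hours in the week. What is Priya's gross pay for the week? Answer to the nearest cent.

$1335.61

Tue: 10:19–19:41 = 9 h 22 min
Wed: 08:11–17:31 = 9 h 20 min
Thu: 08:25–18:29 = 10 h 4 min
Fri: 09:58–18:13 = 8 h 15 min
Sat: 10:17–18:07 = 7 h 50 min
Total worked: 44 h 51 min = 2691 min.
Regular 44 h 0 min = 2640 min at $29.50/h; overtime 0 h 51 min = 51 min at $44.25/h.
Pay = (2640 × $29.50 + 51 × $44.25) ÷ 60 = $1335.61.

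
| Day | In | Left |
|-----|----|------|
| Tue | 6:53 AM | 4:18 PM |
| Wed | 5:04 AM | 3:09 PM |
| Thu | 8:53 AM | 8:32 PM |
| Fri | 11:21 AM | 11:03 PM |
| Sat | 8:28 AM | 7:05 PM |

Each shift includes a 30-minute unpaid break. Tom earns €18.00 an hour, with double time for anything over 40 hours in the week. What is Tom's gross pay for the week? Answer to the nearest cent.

€1114.80

Tue: 6:53 AM–4:18 PM = 9 h 25 min; less 30 min break → 8 h 55 min
Wed: 5:04 AM–3:09 PM = 10 h 5 min; less 30 min break → 9 h 35 min
Thu: 8:53 AM–8:32 PM = 11 h 39 min; less 30 min break → 11 h 9 min
Fri: 11:21 AM–11:03 PM = 11 h 42 min; less 30 min break → 11 h 12 min
Sat: 8:28 AM–7:05 PM = 10 h 37 min; less 30 min break → 10 h 7 min
Total worked: 50 h 58 min = 3058 min.
Regular 40 h 0 min = 2400 min at €18.00/h; overtime 10 h 58 min = 658 min at €36.00/h.
Pay = (2400 × €18.00 + 658 × €36.00) ÷ 60 = €1114.80.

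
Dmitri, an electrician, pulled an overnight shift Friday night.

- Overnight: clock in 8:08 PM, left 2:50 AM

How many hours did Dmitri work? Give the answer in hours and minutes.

6 h 42 min

Overnight: 8:08 PM → midnight = 3 h 52 min; midnight → 2:50 AM = 2 h 50 min; span 6 h 42 min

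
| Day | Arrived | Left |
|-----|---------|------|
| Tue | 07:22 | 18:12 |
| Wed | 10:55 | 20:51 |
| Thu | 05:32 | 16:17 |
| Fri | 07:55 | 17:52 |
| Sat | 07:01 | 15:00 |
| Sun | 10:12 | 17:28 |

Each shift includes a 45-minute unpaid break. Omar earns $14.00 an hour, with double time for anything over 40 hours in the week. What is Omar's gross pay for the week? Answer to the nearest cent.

Tue: 07:22–18:12 = 10 h 50 min; less 45 min break → 10 h 5 min
Wed: 10:55–20:51 = 9 h 56 min; less 45 min break → 9 h 11 min
Thu: 05:32–16:17 = 10 h 45 min; less 45 min break → 10 h 0 min
Fri: 07:55–17:52 = 9 h 57 min; less 45 min break → 9 h 12 min
Sat: 07:01–15:00 = 7 h 59 min; less 45 min break → 7 h 14 min
Sun: 10:12–17:28 = 7 h 16 min; less 45 min break → 6 h 31 min
Total worked: 52 h 13 min = 3133 min.
Regular 40 h 0 min = 2400 min at $14.00/h; overtime 12 h 13 min = 733 min at $28.00/h.
Pay = (2400 × $14.00 + 733 × $28.00) ÷ 60 = $902.07.

$902.07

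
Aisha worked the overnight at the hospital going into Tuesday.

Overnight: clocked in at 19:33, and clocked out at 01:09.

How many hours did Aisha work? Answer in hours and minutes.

5 h 36 min

Overnight: 19:33 → midnight = 4 h 27 min; midnight → 01:09 = 1 h 9 min; span 5 h 36 min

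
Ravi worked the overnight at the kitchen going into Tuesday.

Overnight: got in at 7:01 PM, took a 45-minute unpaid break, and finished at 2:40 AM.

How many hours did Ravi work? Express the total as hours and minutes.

6 h 54 min

Overnight: 7:01 PM → midnight = 4 h 59 min; midnight → 2:40 AM = 2 h 40 min; span 7 h 39 min; less 45 min break → 6 h 54 min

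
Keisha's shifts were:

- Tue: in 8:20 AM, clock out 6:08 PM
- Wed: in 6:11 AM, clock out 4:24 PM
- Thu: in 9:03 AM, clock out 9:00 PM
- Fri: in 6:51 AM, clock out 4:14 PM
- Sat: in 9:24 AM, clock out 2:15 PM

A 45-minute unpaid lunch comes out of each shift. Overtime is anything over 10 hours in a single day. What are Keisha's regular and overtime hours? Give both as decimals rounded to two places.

Tue: 8:20 AM–6:08 PM = 9 h 48 min; less 45 min break → 9 h 3 min
Wed: 6:11 AM–4:24 PM = 10 h 13 min; less 45 min break → 9 h 28 min
Thu: 9:03 AM–9:00 PM = 11 h 57 min; less 45 min break → 11 h 12 min
Fri: 6:51 AM–4:14 PM = 9 h 23 min; less 45 min break → 8 h 38 min
Sat: 9:24 AM–2:15 PM = 4 h 51 min; less 45 min break → 4 h 6 min
Tue reg 9 h 3 min / OT 0 h 0 min; Wed reg 9 h 28 min / OT 0 h 0 min; Thu reg 10 h 0 min / OT 1 h 12 min; Fri reg 8 h 38 min / OT 0 h 0 min; Sat reg 4 h 6 min / OT 0 h 0 min.
Totals: regular 41 h 15 min, overtime 1 h 12 min.

Regular 41.25 hours, overtime 1.20 hours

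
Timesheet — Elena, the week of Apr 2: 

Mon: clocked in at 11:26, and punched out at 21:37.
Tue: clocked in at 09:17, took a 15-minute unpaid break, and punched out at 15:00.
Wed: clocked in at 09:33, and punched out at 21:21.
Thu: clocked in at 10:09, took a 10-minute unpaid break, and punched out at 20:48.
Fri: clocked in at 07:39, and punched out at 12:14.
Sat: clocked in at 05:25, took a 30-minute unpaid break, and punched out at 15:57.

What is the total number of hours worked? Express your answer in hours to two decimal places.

Mon: 11:26–21:37 = 10 h 11 min
Tue: 09:17–15:00 = 5 h 43 min; less 15 min break → 5 h 28 min
Wed: 09:33–21:21 = 11 h 48 min
Thu: 10:09–20:48 = 10 h 39 min; less 10 min break → 10 h 29 min
Fri: 07:39–12:14 = 4 h 35 min
Sat: 05:25–15:57 = 10 h 32 min; less 30 min break → 10 h 2 min
Total: 10 h 11 min + 5 h 28 min + 11 h 48 min + 10 h 29 min + 4 h 35 min + 10 h 2 min = 52 h 33 min.

52.55 hours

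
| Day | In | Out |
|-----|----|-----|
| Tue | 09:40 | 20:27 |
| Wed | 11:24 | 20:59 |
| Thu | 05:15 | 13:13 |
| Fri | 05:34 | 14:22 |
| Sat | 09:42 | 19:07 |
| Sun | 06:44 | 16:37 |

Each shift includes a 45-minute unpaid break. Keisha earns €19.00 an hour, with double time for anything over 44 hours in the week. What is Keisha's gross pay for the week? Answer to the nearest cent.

Tue: 09:40–20:27 = 10 h 47 min; less 45 min break → 10 h 2 min
Wed: 11:24–20:59 = 9 h 35 min; less 45 min break → 8 h 50 min
Thu: 05:15–13:13 = 7 h 58 min; less 45 min break → 7 h 13 min
Fri: 05:34–14:22 = 8 h 48 min; less 45 min break → 8 h 3 min
Sat: 09:42–19:07 = 9 h 25 min; less 45 min break → 8 h 40 min
Sun: 06:44–16:37 = 9 h 53 min; less 45 min break → 9 h 8 min
Total worked: 51 h 56 min = 3116 min.
Regular 44 h 0 min = 2640 min at €19.00/h; overtime 7 h 56 min = 476 min at €38.00/h.
Pay = (2640 × €19.00 + 476 × €38.00) ÷ 60 = €1137.47.

€1137.47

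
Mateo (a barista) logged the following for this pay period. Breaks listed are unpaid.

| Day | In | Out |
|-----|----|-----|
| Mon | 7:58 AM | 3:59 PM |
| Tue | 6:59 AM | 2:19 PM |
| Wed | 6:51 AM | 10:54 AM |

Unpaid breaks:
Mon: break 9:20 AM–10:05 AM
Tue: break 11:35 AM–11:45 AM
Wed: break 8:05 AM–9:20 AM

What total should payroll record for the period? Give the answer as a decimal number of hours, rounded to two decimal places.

Mon: 7:58 AM–3:59 PM = 8 h 1 min; less 45 min break → 7 h 16 min
Tue: 6:59 AM–2:19 PM = 7 h 20 min; less 10 min break → 7 h 10 min
Wed: 6:51 AM–10:54 AM = 4 h 3 min; less 75 min break → 2 h 48 min
Total: 7 h 16 min + 7 h 10 min + 2 h 48 min = 17 h 14 min.

17.23 hours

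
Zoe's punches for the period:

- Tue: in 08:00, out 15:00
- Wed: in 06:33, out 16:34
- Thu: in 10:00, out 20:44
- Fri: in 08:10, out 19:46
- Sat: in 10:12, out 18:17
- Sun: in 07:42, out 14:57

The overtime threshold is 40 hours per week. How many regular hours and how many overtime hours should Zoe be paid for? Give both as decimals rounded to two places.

Regular 40.00 hours, overtime 14.68 hours

Tue: 08:00–15:00 = 7 h 0 min
Wed: 06:33–16:34 = 10 h 1 min
Thu: 10:00–20:44 = 10 h 44 min
Fri: 08:10–19:46 = 11 h 36 min
Sat: 10:12–18:17 = 8 h 5 min
Sun: 07:42–14:57 = 7 h 15 min
Total worked: 54 h 41 min = 54.68 h.
Threshold 40 h → overtime 14 h 41 min, regular 40 h 0 min.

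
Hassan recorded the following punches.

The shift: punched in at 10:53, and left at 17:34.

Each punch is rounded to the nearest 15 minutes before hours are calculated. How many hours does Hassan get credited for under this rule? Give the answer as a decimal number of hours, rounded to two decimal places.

The shift: in 10:53→11:00, out 17:34→17:30; 6 h 30 min

6.50 hours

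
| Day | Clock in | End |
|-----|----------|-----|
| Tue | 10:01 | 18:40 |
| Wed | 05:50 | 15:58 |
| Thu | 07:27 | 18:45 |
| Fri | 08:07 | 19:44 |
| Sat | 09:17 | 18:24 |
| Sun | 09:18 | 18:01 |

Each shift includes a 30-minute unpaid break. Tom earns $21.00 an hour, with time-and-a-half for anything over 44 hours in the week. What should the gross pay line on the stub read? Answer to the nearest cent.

$1318.80

Tue: 10:01–18:40 = 8 h 39 min; less 30 min break → 8 h 9 min
Wed: 05:50–15:58 = 10 h 8 min; less 30 min break → 9 h 38 min
Thu: 07:27–18:45 = 11 h 18 min; less 30 min break → 10 h 48 min
Fri: 08:07–19:44 = 11 h 37 min; less 30 min break → 11 h 7 min
Sat: 09:17–18:24 = 9 h 7 min; less 30 min break → 8 h 37 min
Sun: 09:18–18:01 = 8 h 43 min; less 30 min break → 8 h 13 min
Total worked: 56 h 32 min = 3392 min.
Regular 44 h 0 min = 2640 min at $21.00/h; overtime 12 h 32 min = 752 min at $31.50/h.
Pay = (2640 × $21.00 + 752 × $31.50) ÷ 60 = $1318.80.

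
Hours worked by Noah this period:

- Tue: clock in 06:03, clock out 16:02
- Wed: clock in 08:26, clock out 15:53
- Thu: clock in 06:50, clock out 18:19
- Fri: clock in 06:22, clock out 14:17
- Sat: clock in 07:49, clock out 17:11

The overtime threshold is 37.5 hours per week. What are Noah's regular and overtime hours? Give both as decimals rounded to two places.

Tue: 06:03–16:02 = 9 h 59 min
Wed: 08:26–15:53 = 7 h 27 min
Thu: 06:50–18:19 = 11 h 29 min
Fri: 06:22–14:17 = 7 h 55 min
Sat: 07:49–17:11 = 9 h 22 min
Total worked: 46 h 12 min = 46.20 h.
Threshold 37.5 h → overtime 8 h 42 min, regular 37 h 30 min.

Regular 37.50 hours, overtime 8.70 hours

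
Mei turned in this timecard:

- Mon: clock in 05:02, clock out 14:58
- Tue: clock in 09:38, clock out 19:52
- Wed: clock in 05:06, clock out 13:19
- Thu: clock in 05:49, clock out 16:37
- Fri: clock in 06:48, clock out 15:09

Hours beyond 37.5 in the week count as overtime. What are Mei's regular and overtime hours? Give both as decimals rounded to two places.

Mon: 05:02–14:58 = 9 h 56 min
Tue: 09:38–19:52 = 10 h 14 min
Wed: 05:06–13:19 = 8 h 13 min
Thu: 05:49–16:37 = 10 h 48 min
Fri: 06:48–15:09 = 8 h 21 min
Total worked: 47 h 32 min = 47.53 h.
Threshold 37.5 h → overtime 10 h 2 min, regular 37 h 30 min.

Regular 37.50 hours, overtime 10.03 hours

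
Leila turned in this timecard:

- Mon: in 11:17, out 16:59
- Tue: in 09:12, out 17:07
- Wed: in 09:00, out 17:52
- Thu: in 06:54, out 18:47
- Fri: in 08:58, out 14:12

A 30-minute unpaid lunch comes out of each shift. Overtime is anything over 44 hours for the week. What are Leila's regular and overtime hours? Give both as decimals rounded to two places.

Mon: 11:17–16:59 = 5 h 42 min; less 30 min break → 5 h 12 min
Tue: 09:12–17:07 = 7 h 55 min; less 30 min break → 7 h 25 min
Wed: 09:00–17:52 = 8 h 52 min; less 30 min break → 8 h 22 min
Thu: 06:54–18:47 = 11 h 53 min; less 30 min break → 11 h 23 min
Fri: 08:58–14:12 = 5 h 14 min; less 30 min break → 4 h 44 min
Total worked: 37 h 6 min = 37.10 h.
Threshold 44 h → overtime 0 h 0 min, regular 37 h 6 min.

Regular 37.10 hours, overtime 0.00 hours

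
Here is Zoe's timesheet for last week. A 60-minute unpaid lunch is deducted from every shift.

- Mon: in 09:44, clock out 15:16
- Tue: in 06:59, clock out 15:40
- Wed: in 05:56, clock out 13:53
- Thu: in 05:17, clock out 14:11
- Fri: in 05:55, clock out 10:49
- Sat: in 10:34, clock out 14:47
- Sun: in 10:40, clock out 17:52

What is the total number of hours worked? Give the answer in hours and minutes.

Mon: 09:44–15:16 = 5 h 32 min; less 60 min break → 4 h 32 min
Tue: 06:59–15:40 = 8 h 41 min; less 60 min break → 7 h 41 min
Wed: 05:56–13:53 = 7 h 57 min; less 60 min break → 6 h 57 min
Thu: 05:17–14:11 = 8 h 54 min; less 60 min break → 7 h 54 min
Fri: 05:55–10:49 = 4 h 54 min; less 60 min break → 3 h 54 min
Sat: 10:34–14:47 = 4 h 13 min; less 60 min break → 3 h 13 min
Sun: 10:40–17:52 = 7 h 12 min; less 60 min break → 6 h 12 min
Total: 4 h 32 min + 7 h 41 min + 6 h 57 min + 7 h 54 min + 3 h 54 min + 3 h 13 min + 6 h 12 min = 40 h 23 min.

40 h 23 min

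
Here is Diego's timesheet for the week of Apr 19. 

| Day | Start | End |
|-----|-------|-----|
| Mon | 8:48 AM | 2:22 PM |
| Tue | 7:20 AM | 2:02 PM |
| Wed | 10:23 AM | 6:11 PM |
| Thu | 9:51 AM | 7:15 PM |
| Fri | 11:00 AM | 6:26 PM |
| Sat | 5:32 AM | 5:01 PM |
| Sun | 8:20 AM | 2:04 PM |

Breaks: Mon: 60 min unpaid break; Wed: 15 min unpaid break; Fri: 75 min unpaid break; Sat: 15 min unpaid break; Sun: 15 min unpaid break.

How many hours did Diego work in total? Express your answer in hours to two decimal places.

Mon: 8:48 AM–2:22 PM = 5 h 34 min; less 60 min break → 4 h 34 min
Tue: 7:20 AM–2:02 PM = 6 h 42 min
Wed: 10:23 AM–6:11 PM = 7 h 48 min; less 15 min break → 7 h 33 min
Thu: 9:51 AM–7:15 PM = 9 h 24 min
Fri: 11:00 AM–6:26 PM = 7 h 26 min; less 75 min break → 6 h 11 min
Sat: 5:32 AM–5:01 PM = 11 h 29 min; less 15 min break → 11 h 14 min
Sun: 8:20 AM–2:04 PM = 5 h 44 min; less 15 min break → 5 h 29 min
Total: 4 h 34 min + 6 h 42 min + 7 h 33 min + 9 h 24 min + 6 h 11 min + 11 h 14 min + 5 h 29 min = 51 h 7 min.

51.12 hours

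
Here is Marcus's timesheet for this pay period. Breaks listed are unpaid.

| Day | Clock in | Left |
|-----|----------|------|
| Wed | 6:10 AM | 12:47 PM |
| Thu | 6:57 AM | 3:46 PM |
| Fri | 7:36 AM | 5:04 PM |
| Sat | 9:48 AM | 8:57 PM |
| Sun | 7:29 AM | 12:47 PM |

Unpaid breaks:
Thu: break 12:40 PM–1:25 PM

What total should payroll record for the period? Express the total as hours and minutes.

Wed: 6:10 AM–12:47 PM = 6 h 37 min
Thu: 6:57 AM–3:46 PM = 8 h 49 min; less 45 min break → 8 h 4 min
Fri: 7:36 AM–5:04 PM = 9 h 28 min
Sat: 9:48 AM–8:57 PM = 11 h 9 min
Sun: 7:29 AM–12:47 PM = 5 h 18 min
Total: 6 h 37 min + 8 h 4 min + 9 h 28 min + 11 h 9 min + 5 h 18 min = 40 h 36 min.

40 h 36 min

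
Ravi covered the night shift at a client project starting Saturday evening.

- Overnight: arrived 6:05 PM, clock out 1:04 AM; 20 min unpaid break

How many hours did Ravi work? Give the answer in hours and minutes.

6 h 39 min

Overnight: 6:05 PM → midnight = 5 h 55 min; midnight → 1:04 AM = 1 h 4 min; span 6 h 59 min; less 20 min break → 6 h 39 min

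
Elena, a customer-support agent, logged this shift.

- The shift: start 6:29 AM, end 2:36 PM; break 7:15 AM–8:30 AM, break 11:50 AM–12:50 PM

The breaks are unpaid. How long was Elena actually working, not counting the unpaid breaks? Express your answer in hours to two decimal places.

The shift: 6:29 AM–2:36 PM = 8 h 7 min; less 135 min break → 5 h 52 min

5.87 hours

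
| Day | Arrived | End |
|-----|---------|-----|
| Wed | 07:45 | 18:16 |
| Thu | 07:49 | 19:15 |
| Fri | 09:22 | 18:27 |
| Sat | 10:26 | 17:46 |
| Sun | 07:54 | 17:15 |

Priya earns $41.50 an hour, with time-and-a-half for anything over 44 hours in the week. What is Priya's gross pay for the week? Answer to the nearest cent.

$2057.36

Wed: 07:45–18:16 = 10 h 31 min
Thu: 07:49–19:15 = 11 h 26 min
Fri: 09:22–18:27 = 9 h 5 min
Sat: 10:26–17:46 = 7 h 20 min
Sun: 07:54–17:15 = 9 h 21 min
Total worked: 47 h 43 min = 2863 min.
Regular 44 h 0 min = 2640 min at $41.50/h; overtime 3 h 43 min = 223 min at $62.25/h.
Pay = (2640 × $41.50 + 223 × $62.25) ÷ 60 = $2057.36.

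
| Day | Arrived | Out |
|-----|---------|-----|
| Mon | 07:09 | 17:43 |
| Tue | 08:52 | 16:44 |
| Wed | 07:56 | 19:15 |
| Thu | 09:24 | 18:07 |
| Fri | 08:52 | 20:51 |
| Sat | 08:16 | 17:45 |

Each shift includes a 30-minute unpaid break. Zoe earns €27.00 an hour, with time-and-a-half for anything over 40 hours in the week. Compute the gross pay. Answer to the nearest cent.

€1765.80

Mon: 07:09–17:43 = 10 h 34 min; less 30 min break → 10 h 4 min
Tue: 08:52–16:44 = 7 h 52 min; less 30 min break → 7 h 22 min
Wed: 07:56–19:15 = 11 h 19 min; less 30 min break → 10 h 49 min
Thu: 09:24–18:07 = 8 h 43 min; less 30 min break → 8 h 13 min
Fri: 08:52–20:51 = 11 h 59 min; less 30 min break → 11 h 29 min
Sat: 08:16–17:45 = 9 h 29 min; less 30 min break → 8 h 59 min
Total worked: 56 h 56 min = 3416 min.
Regular 40 h 0 min = 2400 min at €27.00/h; overtime 16 h 56 min = 1016 min at €40.50/h.
Pay = (2400 × €27.00 + 1016 × €40.50) ÷ 60 = €1765.80.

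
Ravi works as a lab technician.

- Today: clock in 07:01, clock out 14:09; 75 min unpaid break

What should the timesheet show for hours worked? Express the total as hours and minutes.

5 h 53 min

Today: 07:01–14:09 = 7 h 8 min; less 75 min break → 5 h 53 min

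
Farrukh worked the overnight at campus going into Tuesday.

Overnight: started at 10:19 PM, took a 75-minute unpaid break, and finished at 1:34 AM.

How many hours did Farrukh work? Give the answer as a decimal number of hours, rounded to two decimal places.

2.00 hours

Overnight: 10:19 PM → midnight = 1 h 41 min; midnight → 1:34 AM = 1 h 34 min; span 3 h 15 min; less 75 min break → 2 h 0 min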